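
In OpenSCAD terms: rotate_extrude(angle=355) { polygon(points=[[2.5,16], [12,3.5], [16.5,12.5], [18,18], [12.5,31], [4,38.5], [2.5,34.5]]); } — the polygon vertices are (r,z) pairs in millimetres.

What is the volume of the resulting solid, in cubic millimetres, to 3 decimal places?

Volume = 19152.876 mm³

Profile (r,z), 7 vertices: (2.5,16) (12,3.5) (16.5,12.5) (18,18) (12.5,31) (4,38.5) (2.5,34.5)
edge 0: (2.5,16)→(12,3.5)  cross = 2.5·3.5 − 12·16 = -183.2500; (r_i+r_j)·cross = 14.5·-183.2500 = -2657.1250
edge 1: (12,3.5)→(16.5,12.5)  cross = 12·12.5 − 16.5·3.5 = 92.2500; (r_i+r_j)·cross = 28.5·92.2500 = 2629.1250
edge 2: (16.5,12.5)→(18,18)  cross = 16.5·18 − 18·12.5 = 72.0000; (r_i+r_j)·cross = 34.5·72.0000 = 2484.0000
edge 3: (18,18)→(12.5,31)  cross = 18·31 − 12.5·18 = 333.0000; (r_i+r_j)·cross = 30.5·333.0000 = 10156.5000
edge 4: (12.5,31)→(4,38.5)  cross = 12.5·38.5 − 4·31 = 357.2500; (r_i+r_j)·cross = 16.5·357.2500 = 5894.6250
edge 5: (4,38.5)→(2.5,34.5)  cross = 4·34.5 − 2.5·38.5 = 41.7500; (r_i+r_j)·cross = 6.5·41.7500 = 271.3750
edge 6: (2.5,34.5)→(2.5,16)  cross = 2.5·16 − 2.5·34.5 = -46.2500; (r_i+r_j)·cross = 5·-46.2500 = -231.2500
Σcross = 666.7500 → A = |Σcross|/2 = 333.3750 mm²
Σ(r_i+r_j)·cross = 18547.2500 → first moment M = |Σ|/6 = 3091.2083
R_c = M/A = 3091.2083/333.3750 = 9.2725 mm
θ = 355° = 6.195919 rad
V = θ·R_c·A = 6.195919·9.2725·333.3750 = 19152.876 mm³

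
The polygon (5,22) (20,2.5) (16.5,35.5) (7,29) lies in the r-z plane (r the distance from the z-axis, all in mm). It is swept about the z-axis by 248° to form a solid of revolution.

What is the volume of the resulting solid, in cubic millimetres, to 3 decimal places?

Profile (r,z), 4 vertices: (5,22) (20,2.5) (16.5,35.5) (7,29)
edge 0: (5,22)→(20,2.5)  cross = 5·2.5 − 20·22 = -427.5000; (r_i+r_j)·cross = 25·-427.5000 = -10687.5000
edge 1: (20,2.5)→(16.5,35.5)  cross = 20·35.5 − 16.5·2.5 = 668.7500; (r_i+r_j)·cross = 36.5·668.7500 = 24409.3750
edge 2: (16.5,35.5)→(7,29)  cross = 16.5·29 − 7·35.5 = 230.0000; (r_i+r_j)·cross = 23.5·230.0000 = 5405.0000
edge 3: (7,29)→(5,22)  cross = 7·22 − 5·29 = 9.0000; (r_i+r_j)·cross = 12·9.0000 = 108.0000
Σcross = 480.2500 → A = |Σcross|/2 = 240.1250 mm²
Σ(r_i+r_j)·cross = 19234.8750 → first moment M = |Σ|/6 = 3205.8125
R_c = M/A = 3205.8125/240.1250 = 13.3506 mm
θ = 248° = 4.328417 rad
V = θ·R_c·A = 4.328417·13.3506·240.1250 = 13876.092 mm³

Volume = 13876.092 mm³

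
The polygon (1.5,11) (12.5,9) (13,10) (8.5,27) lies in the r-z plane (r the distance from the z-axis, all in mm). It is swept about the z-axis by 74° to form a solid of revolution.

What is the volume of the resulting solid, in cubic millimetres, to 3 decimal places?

Profile (r,z), 4 vertices: (1.5,11) (12.5,9) (13,10) (8.5,27)
edge 0: (1.5,11)→(12.5,9)  cross = 1.5·9 − 12.5·11 = -124.0000; (r_i+r_j)·cross = 14·-124.0000 = -1736.0000
edge 1: (12.5,9)→(13,10)  cross = 12.5·10 − 13·9 = 8.0000; (r_i+r_j)·cross = 25.5·8.0000 = 204.0000
edge 2: (13,10)→(8.5,27)  cross = 13·27 − 8.5·10 = 266.0000; (r_i+r_j)·cross = 21.5·266.0000 = 5719.0000
edge 3: (8.5,27)→(1.5,11)  cross = 8.5·11 − 1.5·27 = 53.0000; (r_i+r_j)·cross = 10·53.0000 = 530.0000
Σcross = 203.0000 → A = |Σcross|/2 = 101.5000 mm²
Σ(r_i+r_j)·cross = 4717.0000 → first moment M = |Σ|/6 = 786.1667
R_c = M/A = 786.1667/101.5000 = 7.7455 mm
θ = 74° = 1.291544 rad
V = θ·R_c·A = 1.291544·7.7455·101.5000 = 1015.369 mm³

Volume = 1015.369 mm³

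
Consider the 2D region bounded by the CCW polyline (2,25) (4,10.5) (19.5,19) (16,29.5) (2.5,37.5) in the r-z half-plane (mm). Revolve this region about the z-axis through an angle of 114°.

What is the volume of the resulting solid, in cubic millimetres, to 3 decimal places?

Profile (r,z), 5 vertices: (2,25) (4,10.5) (19.5,19) (16,29.5) (2.5,37.5)
edge 0: (2,25)→(4,10.5)  cross = 2·10.5 − 4·25 = -79.0000; (r_i+r_j)·cross = 6·-79.0000 = -474.0000
edge 1: (4,10.5)→(19.5,19)  cross = 4·19 − 19.5·10.5 = -128.7500; (r_i+r_j)·cross = 23.5·-128.7500 = -3025.6250
edge 2: (19.5,19)→(16,29.5)  cross = 19.5·29.5 − 16·19 = 271.2500; (r_i+r_j)·cross = 35.5·271.2500 = 9629.3750
edge 3: (16,29.5)→(2.5,37.5)  cross = 16·37.5 − 2.5·29.5 = 526.2500; (r_i+r_j)·cross = 18.5·526.2500 = 9735.6250
edge 4: (2.5,37.5)→(2,25)  cross = 2.5·25 − 2·37.5 = -12.5000; (r_i+r_j)·cross = 4.5·-12.5000 = -56.2500
Σcross = 577.2500 → A = |Σcross|/2 = 288.6250 mm²
Σ(r_i+r_j)·cross = 15809.1250 → first moment M = |Σ|/6 = 2634.8542
R_c = M/A = 2634.8542/288.6250 = 9.1290 mm
θ = 114° = 1.989675 rad
V = θ·R_c·A = 1.989675·9.1290·288.6250 = 5242.504 mm³

Volume = 5242.504 mm³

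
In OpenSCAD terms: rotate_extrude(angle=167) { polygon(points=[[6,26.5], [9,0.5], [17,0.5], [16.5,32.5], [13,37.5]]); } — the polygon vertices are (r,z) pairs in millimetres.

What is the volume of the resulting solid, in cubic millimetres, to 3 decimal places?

Volume = 11005.785 mm³

Profile (r,z), 5 vertices: (6,26.5) (9,0.5) (17,0.5) (16.5,32.5) (13,37.5)
edge 0: (6,26.5)→(9,0.5)  cross = 6·0.5 − 9·26.5 = -235.5000; (r_i+r_j)·cross = 15·-235.5000 = -3532.5000
edge 1: (9,0.5)→(17,0.5)  cross = 9·0.5 − 17·0.5 = -4.0000; (r_i+r_j)·cross = 26·-4.0000 = -104.0000
edge 2: (17,0.5)→(16.5,32.5)  cross = 17·32.5 − 16.5·0.5 = 544.2500; (r_i+r_j)·cross = 33.5·544.2500 = 18232.3750
edge 3: (16.5,32.5)→(13,37.5)  cross = 16.5·37.5 − 13·32.5 = 196.2500; (r_i+r_j)·cross = 29.5·196.2500 = 5789.3750
edge 4: (13,37.5)→(6,26.5)  cross = 13·26.5 − 6·37.5 = 119.5000; (r_i+r_j)·cross = 19·119.5000 = 2270.5000
Σcross = 620.5000 → A = |Σcross|/2 = 310.2500 mm²
Σ(r_i+r_j)·cross = 22655.7500 → first moment M = |Σ|/6 = 3775.9583
R_c = M/A = 3775.9583/310.2500 = 12.1707 mm
θ = 167° = 2.914700 rad
V = θ·R_c·A = 2.914700·12.1707·310.2500 = 11005.785 mm³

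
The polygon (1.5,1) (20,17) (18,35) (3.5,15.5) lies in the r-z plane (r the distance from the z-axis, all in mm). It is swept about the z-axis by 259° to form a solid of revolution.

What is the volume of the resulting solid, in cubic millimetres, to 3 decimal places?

Volume = 13829.607 mm³

Profile (r,z), 4 vertices: (1.5,1) (20,17) (18,35) (3.5,15.5)
edge 0: (1.5,1)→(20,17)  cross = 1.5·17 − 20·1 = 5.5000; (r_i+r_j)·cross = 21.5·5.5000 = 118.2500
edge 1: (20,17)→(18,35)  cross = 20·35 − 18·17 = 394.0000; (r_i+r_j)·cross = 38·394.0000 = 14972.0000
edge 2: (18,35)→(3.5,15.5)  cross = 18·15.5 − 3.5·35 = 156.5000; (r_i+r_j)·cross = 21.5·156.5000 = 3364.7500
edge 3: (3.5,15.5)→(1.5,1)  cross = 3.5·1 − 1.5·15.5 = -19.7500; (r_i+r_j)·cross = 5·-19.7500 = -98.7500
Σcross = 536.2500 → A = |Σcross|/2 = 268.1250 mm²
Σ(r_i+r_j)·cross = 18356.2500 → first moment M = |Σ|/6 = 3059.3750
R_c = M/A = 3059.3750/268.1250 = 11.4103 mm
θ = 259° = 4.520403 rad
V = θ·R_c·A = 4.520403·11.4103·268.1250 = 13829.607 mm³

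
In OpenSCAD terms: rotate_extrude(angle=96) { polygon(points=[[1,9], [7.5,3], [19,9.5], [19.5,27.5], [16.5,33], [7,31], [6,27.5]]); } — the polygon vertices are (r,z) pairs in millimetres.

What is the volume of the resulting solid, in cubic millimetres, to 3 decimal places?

Volume = 7401.941 mm³

Profile (r,z), 7 vertices: (1,9) (7.5,3) (19,9.5) (19.5,27.5) (16.5,33) (7,31) (6,27.5)
edge 0: (1,9)→(7.5,3)  cross = 1·3 − 7.5·9 = -64.5000; (r_i+r_j)·cross = 8.5·-64.5000 = -548.2500
edge 1: (7.5,3)→(19,9.5)  cross = 7.5·9.5 − 19·3 = 14.2500; (r_i+r_j)·cross = 26.5·14.2500 = 377.6250
edge 2: (19,9.5)→(19.5,27.5)  cross = 19·27.5 − 19.5·9.5 = 337.2500; (r_i+r_j)·cross = 38.5·337.2500 = 12984.1250
edge 3: (19.5,27.5)→(16.5,33)  cross = 19.5·33 − 16.5·27.5 = 189.7500; (r_i+r_j)·cross = 36·189.7500 = 6831.0000
edge 4: (16.5,33)→(7,31)  cross = 16.5·31 − 7·33 = 280.5000; (r_i+r_j)·cross = 23.5·280.5000 = 6591.7500
edge 5: (7,31)→(6,27.5)  cross = 7·27.5 − 6·31 = 6.5000; (r_i+r_j)·cross = 13·6.5000 = 84.5000
edge 6: (6,27.5)→(1,9)  cross = 6·9 − 1·27.5 = 26.5000; (r_i+r_j)·cross = 7·26.5000 = 185.5000
Σcross = 790.2500 → A = |Σcross|/2 = 395.1250 mm²
Σ(r_i+r_j)·cross = 26506.2500 → first moment M = |Σ|/6 = 4417.7083
R_c = M/A = 4417.7083/395.1250 = 11.1805 mm
θ = 96° = 1.675516 rad
V = θ·R_c·A = 1.675516·11.1805·395.1250 = 7401.941 mm³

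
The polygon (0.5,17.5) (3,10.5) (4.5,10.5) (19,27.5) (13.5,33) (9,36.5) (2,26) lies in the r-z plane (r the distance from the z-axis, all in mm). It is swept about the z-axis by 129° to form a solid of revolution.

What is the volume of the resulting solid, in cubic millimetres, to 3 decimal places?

Profile (r,z), 7 vertices: (0.5,17.5) (3,10.5) (4.5,10.5) (19,27.5) (13.5,33) (9,36.5) (2,26)
edge 0: (0.5,17.5)→(3,10.5)  cross = 0.5·10.5 − 3·17.5 = -47.2500; (r_i+r_j)·cross = 3.5·-47.2500 = -165.3750
edge 1: (3,10.5)→(4.5,10.5)  cross = 3·10.5 − 4.5·10.5 = -15.7500; (r_i+r_j)·cross = 7.5·-15.7500 = -118.1250
edge 2: (4.5,10.5)→(19,27.5)  cross = 4.5·27.5 − 19·10.5 = -75.7500; (r_i+r_j)·cross = 23.5·-75.7500 = -1780.1250
edge 3: (19,27.5)→(13.5,33)  cross = 19·33 − 13.5·27.5 = 255.7500; (r_i+r_j)·cross = 32.5·255.7500 = 8311.8750
edge 4: (13.5,33)→(9,36.5)  cross = 13.5·36.5 − 9·33 = 195.7500; (r_i+r_j)·cross = 22.5·195.7500 = 4404.3750
edge 5: (9,36.5)→(2,26)  cross = 9·26 − 2·36.5 = 161.0000; (r_i+r_j)·cross = 11·161.0000 = 1771.0000
edge 6: (2,26)→(0.5,17.5)  cross = 2·17.5 − 0.5·26 = 22.0000; (r_i+r_j)·cross = 2.5·22.0000 = 55.0000
Σcross = 495.7500 → A = |Σcross|/2 = 247.8750 mm²
Σ(r_i+r_j)·cross = 12478.6250 → first moment M = |Σ|/6 = 2079.7708
R_c = M/A = 2079.7708/247.8750 = 8.3904 mm
θ = 129° = 2.251475 rad
V = θ·R_c·A = 2.251475·8.3904·247.8750 = 4682.551 mm³

Volume = 4682.551 mm³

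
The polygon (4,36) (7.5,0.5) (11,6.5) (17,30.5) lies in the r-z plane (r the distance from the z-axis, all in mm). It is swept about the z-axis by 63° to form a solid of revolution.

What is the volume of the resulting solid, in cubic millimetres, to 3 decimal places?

Volume = 2622.101 mm³

Profile (r,z), 4 vertices: (4,36) (7.5,0.5) (11,6.5) (17,30.5)
edge 0: (4,36)→(7.5,0.5)  cross = 4·0.5 − 7.5·36 = -268.0000; (r_i+r_j)·cross = 11.5·-268.0000 = -3082.0000
edge 1: (7.5,0.5)→(11,6.5)  cross = 7.5·6.5 − 11·0.5 = 43.2500; (r_i+r_j)·cross = 18.5·43.2500 = 800.1250
edge 2: (11,6.5)→(17,30.5)  cross = 11·30.5 − 17·6.5 = 225.0000; (r_i+r_j)·cross = 28·225.0000 = 6300.0000
edge 3: (17,30.5)→(4,36)  cross = 17·36 − 4·30.5 = 490.0000; (r_i+r_j)·cross = 21·490.0000 = 10290.0000
Σcross = 490.2500 → A = |Σcross|/2 = 245.1250 mm²
Σ(r_i+r_j)·cross = 14308.1250 → first moment M = |Σ|/6 = 2384.6875
R_c = M/A = 2384.6875/245.1250 = 9.7285 mm
θ = 63° = 1.099557 rad
V = θ·R_c·A = 1.099557·9.7285·245.1250 = 2622.101 mm³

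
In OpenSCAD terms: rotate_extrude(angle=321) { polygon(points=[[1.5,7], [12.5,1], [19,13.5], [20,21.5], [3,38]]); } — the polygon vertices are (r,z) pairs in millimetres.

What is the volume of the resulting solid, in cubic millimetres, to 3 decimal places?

Profile (r,z), 5 vertices: (1.5,7) (12.5,1) (19,13.5) (20,21.5) (3,38)
edge 0: (1.5,7)→(12.5,1)  cross = 1.5·1 − 12.5·7 = -86.0000; (r_i+r_j)·cross = 14·-86.0000 = -1204.0000
edge 1: (12.5,1)→(19,13.5)  cross = 12.5·13.5 − 19·1 = 149.7500; (r_i+r_j)·cross = 31.5·149.7500 = 4717.1250
edge 2: (19,13.5)→(20,21.5)  cross = 19·21.5 − 20·13.5 = 138.5000; (r_i+r_j)·cross = 39·138.5000 = 5401.5000
edge 3: (20,21.5)→(3,38)  cross = 20·38 − 3·21.5 = 695.5000; (r_i+r_j)·cross = 23·695.5000 = 15996.5000
edge 4: (3,38)→(1.5,7)  cross = 3·7 − 1.5·38 = -36.0000; (r_i+r_j)·cross = 4.5·-36.0000 = -162.0000
Σcross = 861.7500 → A = |Σcross|/2 = 430.8750 mm²
Σ(r_i+r_j)·cross = 24749.1250 → first moment M = |Σ|/6 = 4124.8542
R_c = M/A = 4124.8542/430.8750 = 9.5732 mm
θ = 321° = 5.602507 rad
V = θ·R_c·A = 5.602507·9.5732·430.8750 = 23109.524 mm³

Volume = 23109.524 mm³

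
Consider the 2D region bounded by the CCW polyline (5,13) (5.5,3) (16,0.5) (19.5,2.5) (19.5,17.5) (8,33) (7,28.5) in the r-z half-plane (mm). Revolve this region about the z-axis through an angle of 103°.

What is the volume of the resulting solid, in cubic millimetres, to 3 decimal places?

Volume = 7220.269 mm³

Profile (r,z), 7 vertices: (5,13) (5.5,3) (16,0.5) (19.5,2.5) (19.5,17.5) (8,33) (7,28.5)
edge 0: (5,13)→(5.5,3)  cross = 5·3 − 5.5·13 = -56.5000; (r_i+r_j)·cross = 10.5·-56.5000 = -593.2500
edge 1: (5.5,3)→(16,0.5)  cross = 5.5·0.5 − 16·3 = -45.2500; (r_i+r_j)·cross = 21.5·-45.2500 = -972.8750
edge 2: (16,0.5)→(19.5,2.5)  cross = 16·2.5 − 19.5·0.5 = 30.2500; (r_i+r_j)·cross = 35.5·30.2500 = 1073.8750
edge 3: (19.5,2.5)→(19.5,17.5)  cross = 19.5·17.5 − 19.5·2.5 = 292.5000; (r_i+r_j)·cross = 39·292.5000 = 11407.5000
edge 4: (19.5,17.5)→(8,33)  cross = 19.5·33 − 8·17.5 = 503.5000; (r_i+r_j)·cross = 27.5·503.5000 = 13846.2500
edge 5: (8,33)→(7,28.5)  cross = 8·28.5 − 7·33 = -3.0000; (r_i+r_j)·cross = 15·-3.0000 = -45.0000
edge 6: (7,28.5)→(5,13)  cross = 7·13 − 5·28.5 = -51.5000; (r_i+r_j)·cross = 12·-51.5000 = -618.0000
Σcross = 670.0000 → A = |Σcross|/2 = 335.0000 mm²
Σ(r_i+r_j)·cross = 24098.5000 → first moment M = |Σ|/6 = 4016.4167
R_c = M/A = 4016.4167/335.0000 = 11.9893 mm
θ = 103° = 1.797689 rad
V = θ·R_c·A = 1.797689·11.9893·335.0000 = 7220.269 mm³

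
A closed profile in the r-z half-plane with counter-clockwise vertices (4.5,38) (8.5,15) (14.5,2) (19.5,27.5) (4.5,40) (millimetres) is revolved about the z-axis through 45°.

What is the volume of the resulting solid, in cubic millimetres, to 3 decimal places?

Profile (r,z), 5 vertices: (4.5,38) (8.5,15) (14.5,2) (19.5,27.5) (4.5,40)
edge 0: (4.5,38)→(8.5,15)  cross = 4.5·15 − 8.5·38 = -255.5000; (r_i+r_j)·cross = 13·-255.5000 = -3321.5000
edge 1: (8.5,15)→(14.5,2)  cross = 8.5·2 − 14.5·15 = -200.5000; (r_i+r_j)·cross = 23·-200.5000 = -4611.5000
edge 2: (14.5,2)→(19.5,27.5)  cross = 14.5·27.5 − 19.5·2 = 359.7500; (r_i+r_j)·cross = 34·359.7500 = 12231.5000
edge 3: (19.5,27.5)→(4.5,40)  cross = 19.5·40 − 4.5·27.5 = 656.2500; (r_i+r_j)·cross = 24·656.2500 = 15750.0000
edge 4: (4.5,40)→(4.5,38)  cross = 4.5·38 − 4.5·40 = -9.0000; (r_i+r_j)·cross = 9·-9.0000 = -81.0000
Σcross = 551.0000 → A = |Σcross|/2 = 275.5000 mm²
Σ(r_i+r_j)·cross = 19967.5000 → first moment M = |Σ|/6 = 3327.9167
R_c = M/A = 3327.9167/275.5000 = 12.0796 mm
θ = 45° = 0.785398 rad
V = θ·R_c·A = 0.785398·12.0796·275.5000 = 2613.740 mm³

Volume = 2613.740 mm³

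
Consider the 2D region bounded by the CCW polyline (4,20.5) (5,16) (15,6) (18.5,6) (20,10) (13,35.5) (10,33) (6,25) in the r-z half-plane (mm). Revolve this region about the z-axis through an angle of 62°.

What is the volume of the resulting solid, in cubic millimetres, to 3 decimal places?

Profile (r,z), 8 vertices: (4,20.5) (5,16) (15,6) (18.5,6) (20,10) (13,35.5) (10,33) (6,25)
edge 0: (4,20.5)→(5,16)  cross = 4·16 − 5·20.5 = -38.5000; (r_i+r_j)·cross = 9·-38.5000 = -346.5000
edge 1: (5,16)→(15,6)  cross = 5·6 − 15·16 = -210.0000; (r_i+r_j)·cross = 20·-210.0000 = -4200.0000
edge 2: (15,6)→(18.5,6)  cross = 15·6 − 18.5·6 = -21.0000; (r_i+r_j)·cross = 33.5·-21.0000 = -703.5000
edge 3: (18.5,6)→(20,10)  cross = 18.5·10 − 20·6 = 65.0000; (r_i+r_j)·cross = 38.5·65.0000 = 2502.5000
edge 4: (20,10)→(13,35.5)  cross = 20·35.5 − 13·10 = 580.0000; (r_i+r_j)·cross = 33·580.0000 = 19140.0000
edge 5: (13,35.5)→(10,33)  cross = 13·33 − 10·35.5 = 74.0000; (r_i+r_j)·cross = 23·74.0000 = 1702.0000
edge 6: (10,33)→(6,25)  cross = 10·25 − 6·33 = 52.0000; (r_i+r_j)·cross = 16·52.0000 = 832.0000
edge 7: (6,25)→(4,20.5)  cross = 6·20.5 − 4·25 = 23.0000; (r_i+r_j)·cross = 10·23.0000 = 230.0000
Σcross = 524.5000 → A = |Σcross|/2 = 262.2500 mm²
Σ(r_i+r_j)·cross = 19156.5000 → first moment M = |Σ|/6 = 3192.7500
R_c = M/A = 3192.7500/262.2500 = 12.1745 mm
θ = 62° = 1.082104 rad
V = θ·R_c·A = 1.082104·12.1745·262.2500 = 3454.888 mm³

Volume = 3454.888 mm³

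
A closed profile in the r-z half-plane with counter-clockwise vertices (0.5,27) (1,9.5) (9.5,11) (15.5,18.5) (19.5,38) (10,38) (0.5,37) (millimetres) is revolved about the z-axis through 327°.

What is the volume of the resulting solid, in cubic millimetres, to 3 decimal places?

Profile (r,z), 7 vertices: (0.5,27) (1,9.5) (9.5,11) (15.5,18.5) (19.5,38) (10,38) (0.5,37)
edge 0: (0.5,27)→(1,9.5)  cross = 0.5·9.5 − 1·27 = -22.2500; (r_i+r_j)·cross = 1.5·-22.2500 = -33.3750
edge 1: (1,9.5)→(9.5,11)  cross = 1·11 − 9.5·9.5 = -79.2500; (r_i+r_j)·cross = 10.5·-79.2500 = -832.1250
edge 2: (9.5,11)→(15.5,18.5)  cross = 9.5·18.5 − 15.5·11 = 5.2500; (r_i+r_j)·cross = 25·5.2500 = 131.2500
edge 3: (15.5,18.5)→(19.5,38)  cross = 15.5·38 − 19.5·18.5 = 228.2500; (r_i+r_j)·cross = 35·228.2500 = 7988.7500
edge 4: (19.5,38)→(10,38)  cross = 19.5·38 − 10·38 = 361.0000; (r_i+r_j)·cross = 29.5·361.0000 = 10649.5000
edge 5: (10,38)→(0.5,37)  cross = 10·37 − 0.5·38 = 351.0000; (r_i+r_j)·cross = 10.5·351.0000 = 3685.5000
edge 6: (0.5,37)→(0.5,27)  cross = 0.5·27 − 0.5·37 = -5.0000; (r_i+r_j)·cross = 1·-5.0000 = -5.0000
Σcross = 839.0000 → A = |Σcross|/2 = 419.5000 mm²
Σ(r_i+r_j)·cross = 21584.5000 → first moment M = |Σ|/6 = 3597.4167
R_c = M/A = 3597.4167/419.5000 = 8.5755 mm
θ = 327° = 5.707227 rad
V = θ·R_c·A = 5.707227·8.5755·419.5000 = 20531.272 mm³

Volume = 20531.272 mm³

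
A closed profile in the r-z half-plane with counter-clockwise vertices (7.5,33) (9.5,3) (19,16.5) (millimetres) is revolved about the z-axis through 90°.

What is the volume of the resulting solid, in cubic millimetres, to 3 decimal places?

Volume = 2940.531 mm³

Profile (r,z), 3 vertices: (7.5,33) (9.5,3) (19,16.5)
edge 0: (7.5,33)→(9.5,3)  cross = 7.5·3 − 9.5·33 = -291.0000; (r_i+r_j)·cross = 17·-291.0000 = -4947.0000
edge 1: (9.5,3)→(19,16.5)  cross = 9.5·16.5 − 19·3 = 99.7500; (r_i+r_j)·cross = 28.5·99.7500 = 2842.8750
edge 2: (19,16.5)→(7.5,33)  cross = 19·33 − 7.5·16.5 = 503.2500; (r_i+r_j)·cross = 26.5·503.2500 = 13336.1250
Σcross = 312.0000 → A = |Σcross|/2 = 156.0000 mm²
Σ(r_i+r_j)·cross = 11232.0000 → first moment M = |Σ|/6 = 1872.0000
R_c = M/A = 1872.0000/156.0000 = 12.0000 mm
θ = 90° = 1.570796 rad
V = θ·R_c·A = 1.570796·12.0000·156.0000 = 2940.531 mm³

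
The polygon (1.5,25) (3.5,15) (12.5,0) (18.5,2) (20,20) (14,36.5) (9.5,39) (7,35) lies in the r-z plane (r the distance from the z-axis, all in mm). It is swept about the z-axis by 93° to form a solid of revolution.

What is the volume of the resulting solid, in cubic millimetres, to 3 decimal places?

Volume = 8700.219 mm³

Profile (r,z), 8 vertices: (1.5,25) (3.5,15) (12.5,0) (18.5,2) (20,20) (14,36.5) (9.5,39) (7,35)
edge 0: (1.5,25)→(3.5,15)  cross = 1.5·15 − 3.5·25 = -65.0000; (r_i+r_j)·cross = 5·-65.0000 = -325.0000
edge 1: (3.5,15)→(12.5,0)  cross = 3.5·0 − 12.5·15 = -187.5000; (r_i+r_j)·cross = 16·-187.5000 = -3000.0000
edge 2: (12.5,0)→(18.5,2)  cross = 12.5·2 − 18.5·0 = 25.0000; (r_i+r_j)·cross = 31·25.0000 = 775.0000
edge 3: (18.5,2)→(20,20)  cross = 18.5·20 − 20·2 = 330.0000; (r_i+r_j)·cross = 38.5·330.0000 = 12705.0000
edge 4: (20,20)→(14,36.5)  cross = 20·36.5 − 14·20 = 450.0000; (r_i+r_j)·cross = 34·450.0000 = 15300.0000
edge 5: (14,36.5)→(9.5,39)  cross = 14·39 − 9.5·36.5 = 199.2500; (r_i+r_j)·cross = 23.5·199.2500 = 4682.3750
edge 6: (9.5,39)→(7,35)  cross = 9.5·35 − 7·39 = 59.5000; (r_i+r_j)·cross = 16.5·59.5000 = 981.7500
edge 7: (7,35)→(1.5,25)  cross = 7·25 − 1.5·35 = 122.5000; (r_i+r_j)·cross = 8.5·122.5000 = 1041.2500
Σcross = 933.7500 → A = |Σcross|/2 = 466.8750 mm²
Σ(r_i+r_j)·cross = 32160.3750 → first moment M = |Σ|/6 = 5360.0625
R_c = M/A = 5360.0625/466.8750 = 11.4807 mm
θ = 93° = 1.623156 rad
V = θ·R_c·A = 1.623156·11.4807·466.8750 = 8700.219 mm³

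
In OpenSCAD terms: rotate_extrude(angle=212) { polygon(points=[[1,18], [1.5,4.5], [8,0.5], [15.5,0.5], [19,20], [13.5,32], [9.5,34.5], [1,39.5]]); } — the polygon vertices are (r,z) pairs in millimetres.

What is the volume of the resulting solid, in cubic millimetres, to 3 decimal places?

Volume = 17346.137 mm³

Profile (r,z), 8 vertices: (1,18) (1.5,4.5) (8,0.5) (15.5,0.5) (19,20) (13.5,32) (9.5,34.5) (1,39.5)
edge 0: (1,18)→(1.5,4.5)  cross = 1·4.5 − 1.5·18 = -22.5000; (r_i+r_j)·cross = 2.5·-22.5000 = -56.2500
edge 1: (1.5,4.5)→(8,0.5)  cross = 1.5·0.5 − 8·4.5 = -35.2500; (r_i+r_j)·cross = 9.5·-35.2500 = -334.8750
edge 2: (8,0.5)→(15.5,0.5)  cross = 8·0.5 − 15.5·0.5 = -3.7500; (r_i+r_j)·cross = 23.5·-3.7500 = -88.1250
edge 3: (15.5,0.5)→(19,20)  cross = 15.5·20 − 19·0.5 = 300.5000; (r_i+r_j)·cross = 34.5·300.5000 = 10367.2500
edge 4: (19,20)→(13.5,32)  cross = 19·32 − 13.5·20 = 338.0000; (r_i+r_j)·cross = 32.5·338.0000 = 10985.0000
edge 5: (13.5,32)→(9.5,34.5)  cross = 13.5·34.5 − 9.5·32 = 161.7500; (r_i+r_j)·cross = 23·161.7500 = 3720.2500
edge 6: (9.5,34.5)→(1,39.5)  cross = 9.5·39.5 − 1·34.5 = 340.7500; (r_i+r_j)·cross = 10.5·340.7500 = 3577.8750
edge 7: (1,39.5)→(1,18)  cross = 1·18 − 1·39.5 = -21.5000; (r_i+r_j)·cross = 2·-21.5000 = -43.0000
Σcross = 1058.0000 → A = |Σcross|/2 = 529.0000 mm²
Σ(r_i+r_j)·cross = 28128.1250 → first moment M = |Σ|/6 = 4688.0208
R_c = M/A = 4688.0208/529.0000 = 8.8620 mm
θ = 212° = 3.700098 rad
V = θ·R_c·A = 3.700098·8.8620·529.0000 = 17346.137 mm³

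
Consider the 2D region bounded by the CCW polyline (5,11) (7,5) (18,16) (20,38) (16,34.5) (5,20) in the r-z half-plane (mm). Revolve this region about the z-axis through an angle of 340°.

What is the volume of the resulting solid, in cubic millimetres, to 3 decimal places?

Profile (r,z), 6 vertices: (5,11) (7,5) (18,16) (20,38) (16,34.5) (5,20)
edge 0: (5,11)→(7,5)  cross = 5·5 − 7·11 = -52.0000; (r_i+r_j)·cross = 12·-52.0000 = -624.0000
edge 1: (7,5)→(18,16)  cross = 7·16 − 18·5 = 22.0000; (r_i+r_j)·cross = 25·22.0000 = 550.0000
edge 2: (18,16)→(20,38)  cross = 18·38 − 20·16 = 364.0000; (r_i+r_j)·cross = 38·364.0000 = 13832.0000
edge 3: (20,38)→(16,34.5)  cross = 20·34.5 − 16·38 = 82.0000; (r_i+r_j)·cross = 36·82.0000 = 2952.0000
edge 4: (16,34.5)→(5,20)  cross = 16·20 − 5·34.5 = 147.5000; (r_i+r_j)·cross = 21·147.5000 = 3097.5000
edge 5: (5,20)→(5,11)  cross = 5·11 − 5·20 = -45.0000; (r_i+r_j)·cross = 10·-45.0000 = -450.0000
Σcross = 518.5000 → A = |Σcross|/2 = 259.2500 mm²
Σ(r_i+r_j)·cross = 19357.5000 → first moment M = |Σ|/6 = 3226.2500
R_c = M/A = 3226.2500/259.2500 = 12.4446 mm
θ = 340° = 5.934119 rad
V = θ·R_c·A = 5.934119·12.4446·259.2500 = 19144.953 mm³

Volume = 19144.953 mm³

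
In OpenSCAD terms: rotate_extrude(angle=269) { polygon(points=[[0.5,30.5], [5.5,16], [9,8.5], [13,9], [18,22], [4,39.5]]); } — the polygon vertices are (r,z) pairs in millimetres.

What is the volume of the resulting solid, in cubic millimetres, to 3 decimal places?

Profile (r,z), 6 vertices: (0.5,30.5) (5.5,16) (9,8.5) (13,9) (18,22) (4,39.5)
edge 0: (0.5,30.5)→(5.5,16)  cross = 0.5·16 − 5.5·30.5 = -159.7500; (r_i+r_j)·cross = 6·-159.7500 = -958.5000
edge 1: (5.5,16)→(9,8.5)  cross = 5.5·8.5 − 9·16 = -97.2500; (r_i+r_j)·cross = 14.5·-97.2500 = -1410.1250
edge 2: (9,8.5)→(13,9)  cross = 9·9 − 13·8.5 = -29.5000; (r_i+r_j)·cross = 22·-29.5000 = -649.0000
edge 3: (13,9)→(18,22)  cross = 13·22 − 18·9 = 124.0000; (r_i+r_j)·cross = 31·124.0000 = 3844.0000
edge 4: (18,22)→(4,39.5)  cross = 18·39.5 − 4·22 = 623.0000; (r_i+r_j)·cross = 22·623.0000 = 13706.0000
edge 5: (4,39.5)→(0.5,30.5)  cross = 4·30.5 − 0.5·39.5 = 102.2500; (r_i+r_j)·cross = 4.5·102.2500 = 460.1250
Σcross = 562.7500 → A = |Σcross|/2 = 281.3750 mm²
Σ(r_i+r_j)·cross = 14992.5000 → first moment M = |Σ|/6 = 2498.7500
R_c = M/A = 2498.7500/281.3750 = 8.8805 mm
θ = 269° = 4.694936 rad
V = θ·R_c·A = 4.694936·8.8805·281.3750 = 11731.471 mm³

Volume = 11731.471 mm³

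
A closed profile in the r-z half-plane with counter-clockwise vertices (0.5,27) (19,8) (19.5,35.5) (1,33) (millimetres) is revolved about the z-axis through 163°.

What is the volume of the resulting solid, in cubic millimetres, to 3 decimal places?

Volume = 10676.148 mm³

Profile (r,z), 4 vertices: (0.5,27) (19,8) (19.5,35.5) (1,33)
edge 0: (0.5,27)→(19,8)  cross = 0.5·8 − 19·27 = -509.0000; (r_i+r_j)·cross = 19.5·-509.0000 = -9925.5000
edge 1: (19,8)→(19.5,35.5)  cross = 19·35.5 − 19.5·8 = 518.5000; (r_i+r_j)·cross = 38.5·518.5000 = 19962.2500
edge 2: (19.5,35.5)→(1,33)  cross = 19.5·33 − 1·35.5 = 608.0000; (r_i+r_j)·cross = 20.5·608.0000 = 12464.0000
edge 3: (1,33)→(0.5,27)  cross = 1·27 − 0.5·33 = 10.5000; (r_i+r_j)·cross = 1.5·10.5000 = 15.7500
Σcross = 628.0000 → A = |Σcross|/2 = 314.0000 mm²
Σ(r_i+r_j)·cross = 22516.5000 → first moment M = |Σ|/6 = 3752.7500
R_c = M/A = 3752.7500/314.0000 = 11.9514 mm
θ = 163° = 2.844887 rad
V = θ·R_c·A = 2.844887·11.9514·314.0000 = 10676.148 mm³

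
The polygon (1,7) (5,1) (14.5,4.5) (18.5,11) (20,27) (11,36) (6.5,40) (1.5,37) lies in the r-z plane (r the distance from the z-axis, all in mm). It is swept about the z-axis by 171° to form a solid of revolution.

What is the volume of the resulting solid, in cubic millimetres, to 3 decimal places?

Volume = 15581.521 mm³

Profile (r,z), 8 vertices: (1,7) (5,1) (14.5,4.5) (18.5,11) (20,27) (11,36) (6.5,40) (1.5,37)
edge 0: (1,7)→(5,1)  cross = 1·1 − 5·7 = -34.0000; (r_i+r_j)·cross = 6·-34.0000 = -204.0000
edge 1: (5,1)→(14.5,4.5)  cross = 5·4.5 − 14.5·1 = 8.0000; (r_i+r_j)·cross = 19.5·8.0000 = 156.0000
edge 2: (14.5,4.5)→(18.5,11)  cross = 14.5·11 − 18.5·4.5 = 76.2500; (r_i+r_j)·cross = 33·76.2500 = 2516.2500
edge 3: (18.5,11)→(20,27)  cross = 18.5·27 − 20·11 = 279.5000; (r_i+r_j)·cross = 38.5·279.5000 = 10760.7500
edge 4: (20,27)→(11,36)  cross = 20·36 − 11·27 = 423.0000; (r_i+r_j)·cross = 31·423.0000 = 13113.0000
edge 5: (11,36)→(6.5,40)  cross = 11·40 − 6.5·36 = 206.0000; (r_i+r_j)·cross = 17.5·206.0000 = 3605.0000
edge 6: (6.5,40)→(1.5,37)  cross = 6.5·37 − 1.5·40 = 180.5000; (r_i+r_j)·cross = 8·180.5000 = 1444.0000
edge 7: (1.5,37)→(1,7)  cross = 1.5·7 − 1·37 = -26.5000; (r_i+r_j)·cross = 2.5·-26.5000 = -66.2500
Σcross = 1112.7500 → A = |Σcross|/2 = 556.3750 mm²
Σ(r_i+r_j)·cross = 31324.7500 → first moment M = |Σ|/6 = 5220.7917
R_c = M/A = 5220.7917/556.3750 = 9.3836 mm
θ = 171° = 2.984513 rad
V = θ·R_c·A = 2.984513·9.3836·556.3750 = 15581.521 mm³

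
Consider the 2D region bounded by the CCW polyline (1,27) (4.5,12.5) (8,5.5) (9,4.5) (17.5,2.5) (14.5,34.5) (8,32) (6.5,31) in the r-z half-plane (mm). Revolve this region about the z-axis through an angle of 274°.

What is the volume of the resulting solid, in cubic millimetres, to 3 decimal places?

Profile (r,z), 8 vertices: (1,27) (4.5,12.5) (8,5.5) (9,4.5) (17.5,2.5) (14.5,34.5) (8,32) (6.5,31)
edge 0: (1,27)→(4.5,12.5)  cross = 1·12.5 − 4.5·27 = -109.0000; (r_i+r_j)·cross = 5.5·-109.0000 = -599.5000
edge 1: (4.5,12.5)→(8,5.5)  cross = 4.5·5.5 − 8·12.5 = -75.2500; (r_i+r_j)·cross = 12.5·-75.2500 = -940.6250
edge 2: (8,5.5)→(9,4.5)  cross = 8·4.5 − 9·5.5 = -13.5000; (r_i+r_j)·cross = 17·-13.5000 = -229.5000
edge 3: (9,4.5)→(17.5,2.5)  cross = 9·2.5 − 17.5·4.5 = -56.2500; (r_i+r_j)·cross = 26.5·-56.2500 = -1490.6250
edge 4: (17.5,2.5)→(14.5,34.5)  cross = 17.5·34.5 − 14.5·2.5 = 567.5000; (r_i+r_j)·cross = 32·567.5000 = 18160.0000
edge 5: (14.5,34.5)→(8,32)  cross = 14.5·32 − 8·34.5 = 188.0000; (r_i+r_j)·cross = 22.5·188.0000 = 4230.0000
edge 6: (8,32)→(6.5,31)  cross = 8·31 − 6.5·32 = 40.0000; (r_i+r_j)·cross = 14.5·40.0000 = 580.0000
edge 7: (6.5,31)→(1,27)  cross = 6.5·27 − 1·31 = 144.5000; (r_i+r_j)·cross = 7.5·144.5000 = 1083.7500
Σcross = 686.0000 → A = |Σcross|/2 = 343.0000 mm²
Σ(r_i+r_j)·cross = 20793.5000 → first moment M = |Σ|/6 = 3465.5833
R_c = M/A = 3465.5833/343.0000 = 10.1037 mm
θ = 274° = 4.782202 rad
V = θ·R_c·A = 4.782202·10.1037·343.0000 = 16573.120 mm³

Volume = 16573.120 mm³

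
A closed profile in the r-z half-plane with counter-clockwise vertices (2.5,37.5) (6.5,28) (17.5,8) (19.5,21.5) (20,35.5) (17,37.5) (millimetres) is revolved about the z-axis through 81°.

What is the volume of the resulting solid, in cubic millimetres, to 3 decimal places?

Profile (r,z), 6 vertices: (2.5,37.5) (6.5,28) (17.5,8) (19.5,21.5) (20,35.5) (17,37.5)
edge 0: (2.5,37.5)→(6.5,28)  cross = 2.5·28 − 6.5·37.5 = -173.7500; (r_i+r_j)·cross = 9·-173.7500 = -1563.7500
edge 1: (6.5,28)→(17.5,8)  cross = 6.5·8 − 17.5·28 = -438.0000; (r_i+r_j)·cross = 24·-438.0000 = -10512.0000
edge 2: (17.5,8)→(19.5,21.5)  cross = 17.5·21.5 − 19.5·8 = 220.2500; (r_i+r_j)·cross = 37·220.2500 = 8149.2500
edge 3: (19.5,21.5)→(20,35.5)  cross = 19.5·35.5 − 20·21.5 = 262.2500; (r_i+r_j)·cross = 39.5·262.2500 = 10358.8750
edge 4: (20,35.5)→(17,37.5)  cross = 20·37.5 − 17·35.5 = 146.5000; (r_i+r_j)·cross = 37·146.5000 = 5420.5000
edge 5: (17,37.5)→(2.5,37.5)  cross = 17·37.5 − 2.5·37.5 = 543.7500; (r_i+r_j)·cross = 19.5·543.7500 = 10603.1250
Σcross = 561.0000 → A = |Σcross|/2 = 280.5000 mm²
Σ(r_i+r_j)·cross = 22456.0000 → first moment M = |Σ|/6 = 3742.6667
R_c = M/A = 3742.6667/280.5000 = 13.3428 mm
θ = 81° = 1.413717 rad
V = θ·R_c·A = 1.413717·13.3428·280.5000 = 5291.070 mm³

Volume = 5291.070 mm³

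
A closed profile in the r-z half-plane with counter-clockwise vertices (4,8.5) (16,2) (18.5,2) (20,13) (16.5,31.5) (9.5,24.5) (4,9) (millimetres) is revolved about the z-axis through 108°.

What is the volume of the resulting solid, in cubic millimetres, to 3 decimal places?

Profile (r,z), 7 vertices: (4,8.5) (16,2) (18.5,2) (20,13) (16.5,31.5) (9.5,24.5) (4,9)
edge 0: (4,8.5)→(16,2)  cross = 4·2 − 16·8.5 = -128.0000; (r_i+r_j)·cross = 20·-128.0000 = -2560.0000
edge 1: (16,2)→(18.5,2)  cross = 16·2 − 18.5·2 = -5.0000; (r_i+r_j)·cross = 34.5·-5.0000 = -172.5000
edge 2: (18.5,2)→(20,13)  cross = 18.5·13 − 20·2 = 200.5000; (r_i+r_j)·cross = 38.5·200.5000 = 7719.2500
edge 3: (20,13)→(16.5,31.5)  cross = 20·31.5 − 16.5·13 = 415.5000; (r_i+r_j)·cross = 36.5·415.5000 = 15165.7500
edge 4: (16.5,31.5)→(9.5,24.5)  cross = 16.5·24.5 − 9.5·31.5 = 105.0000; (r_i+r_j)·cross = 26·105.0000 = 2730.0000
edge 5: (9.5,24.5)→(4,9)  cross = 9.5·9 − 4·24.5 = -12.5000; (r_i+r_j)·cross = 13.5·-12.5000 = -168.7500
edge 6: (4,9)→(4,8.5)  cross = 4·8.5 − 4·9 = -2.0000; (r_i+r_j)·cross = 8·-2.0000 = -16.0000
Σcross = 573.5000 → A = |Σcross|/2 = 286.7500 mm²
Σ(r_i+r_j)·cross = 22697.7500 → first moment M = |Σ|/6 = 3782.9583
R_c = M/A = 3782.9583/286.7500 = 13.1925 mm
θ = 108° = 1.884956 rad
V = θ·R_c·A = 1.884956·13.1925·286.7500 = 7130.708 mm³

Volume = 7130.708 mm³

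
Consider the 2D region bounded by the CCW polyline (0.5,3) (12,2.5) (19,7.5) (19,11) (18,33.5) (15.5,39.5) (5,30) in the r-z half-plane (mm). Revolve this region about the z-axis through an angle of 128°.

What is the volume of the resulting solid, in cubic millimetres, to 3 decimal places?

Volume = 11744.251 mm³

Profile (r,z), 7 vertices: (0.5,3) (12,2.5) (19,7.5) (19,11) (18,33.5) (15.5,39.5) (5,30)
edge 0: (0.5,3)→(12,2.5)  cross = 0.5·2.5 − 12·3 = -34.7500; (r_i+r_j)·cross = 12.5·-34.7500 = -434.3750
edge 1: (12,2.5)→(19,7.5)  cross = 12·7.5 − 19·2.5 = 42.5000; (r_i+r_j)·cross = 31·42.5000 = 1317.5000
edge 2: (19,7.5)→(19,11)  cross = 19·11 − 19·7.5 = 66.5000; (r_i+r_j)·cross = 38·66.5000 = 2527.0000
edge 3: (19,11)→(18,33.5)  cross = 19·33.5 − 18·11 = 438.5000; (r_i+r_j)·cross = 37·438.5000 = 16224.5000
edge 4: (18,33.5)→(15.5,39.5)  cross = 18·39.5 − 15.5·33.5 = 191.7500; (r_i+r_j)·cross = 33.5·191.7500 = 6423.6250
edge 5: (15.5,39.5)→(5,30)  cross = 15.5·30 − 5·39.5 = 267.5000; (r_i+r_j)·cross = 20.5·267.5000 = 5483.7500
edge 6: (5,30)→(0.5,3)  cross = 5·3 − 0.5·30 = 0.0000; (r_i+r_j)·cross = 5.5·0.0000 = 0.0000
Σcross = 972.0000 → A = |Σcross|/2 = 486.0000 mm²
Σ(r_i+r_j)·cross = 31542.0000 → first moment M = |Σ|/6 = 5257.0000
R_c = M/A = 5257.0000/486.0000 = 10.8169 mm
θ = 128° = 2.234021 rad
V = θ·R_c·A = 2.234021·10.8169·486.0000 = 11744.251 mm³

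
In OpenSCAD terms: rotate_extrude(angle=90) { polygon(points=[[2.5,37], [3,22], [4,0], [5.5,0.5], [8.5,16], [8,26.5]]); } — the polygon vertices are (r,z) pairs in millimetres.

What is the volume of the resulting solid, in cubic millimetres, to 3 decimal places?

Volume = 1121.679 mm³

Profile (r,z), 6 vertices: (2.5,37) (3,22) (4,0) (5.5,0.5) (8.5,16) (8,26.5)
edge 0: (2.5,37)→(3,22)  cross = 2.5·22 − 3·37 = -56.0000; (r_i+r_j)·cross = 5.5·-56.0000 = -308.0000
edge 1: (3,22)→(4,0)  cross = 3·0 − 4·22 = -88.0000; (r_i+r_j)·cross = 7·-88.0000 = -616.0000
edge 2: (4,0)→(5.5,0.5)  cross = 4·0.5 − 5.5·0 = 2.0000; (r_i+r_j)·cross = 9.5·2.0000 = 19.0000
edge 3: (5.5,0.5)→(8.5,16)  cross = 5.5·16 − 8.5·0.5 = 83.7500; (r_i+r_j)·cross = 14·83.7500 = 1172.5000
edge 4: (8.5,16)→(8,26.5)  cross = 8.5·26.5 − 8·16 = 97.2500; (r_i+r_j)·cross = 16.5·97.2500 = 1604.6250
edge 5: (8,26.5)→(2.5,37)  cross = 8·37 − 2.5·26.5 = 229.7500; (r_i+r_j)·cross = 10.5·229.7500 = 2412.3750
Σcross = 268.7500 → A = |Σcross|/2 = 134.3750 mm²
Σ(r_i+r_j)·cross = 4284.5000 → first moment M = |Σ|/6 = 714.0833
R_c = M/A = 714.0833/134.3750 = 5.3141 mm
θ = 90° = 1.570796 rad
V = θ·R_c·A = 1.570796·5.3141·134.3750 = 1121.679 mm³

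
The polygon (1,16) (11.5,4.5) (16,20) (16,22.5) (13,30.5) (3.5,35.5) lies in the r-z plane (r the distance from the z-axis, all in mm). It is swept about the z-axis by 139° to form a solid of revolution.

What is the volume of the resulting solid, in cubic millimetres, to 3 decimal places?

Profile (r,z), 6 vertices: (1,16) (11.5,4.5) (16,20) (16,22.5) (13,30.5) (3.5,35.5)
edge 0: (1,16)→(11.5,4.5)  cross = 1·4.5 − 11.5·16 = -179.5000; (r_i+r_j)·cross = 12.5·-179.5000 = -2243.7500
edge 1: (11.5,4.5)→(16,20)  cross = 11.5·20 − 16·4.5 = 158.0000; (r_i+r_j)·cross = 27.5·158.0000 = 4345.0000
edge 2: (16,20)→(16,22.5)  cross = 16·22.5 − 16·20 = 40.0000; (r_i+r_j)·cross = 32·40.0000 = 1280.0000
edge 3: (16,22.5)→(13,30.5)  cross = 16·30.5 − 13·22.5 = 195.5000; (r_i+r_j)·cross = 29·195.5000 = 5669.5000
edge 4: (13,30.5)→(3.5,35.5)  cross = 13·35.5 − 3.5·30.5 = 354.7500; (r_i+r_j)·cross = 16.5·354.7500 = 5853.3750
edge 5: (3.5,35.5)→(1,16)  cross = 3.5·16 − 1·35.5 = 20.5000; (r_i+r_j)·cross = 4.5·20.5000 = 92.2500
Σcross = 589.2500 → A = |Σcross|/2 = 294.6250 mm²
Σ(r_i+r_j)·cross = 14996.3750 → first moment M = |Σ|/6 = 2499.3958
R_c = M/A = 2499.3958/294.6250 = 8.4833 mm
θ = 139° = 2.426008 rad
V = θ·R_c·A = 2.426008·8.4833·294.6250 = 6063.553 mm³

Volume = 6063.553 mm³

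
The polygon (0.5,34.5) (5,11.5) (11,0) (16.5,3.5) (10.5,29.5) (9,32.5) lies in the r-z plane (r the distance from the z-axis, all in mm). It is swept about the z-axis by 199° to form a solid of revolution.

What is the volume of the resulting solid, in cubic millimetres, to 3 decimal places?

Volume = 8416.806 mm³

Profile (r,z), 6 vertices: (0.5,34.5) (5,11.5) (11,0) (16.5,3.5) (10.5,29.5) (9,32.5)
edge 0: (0.5,34.5)→(5,11.5)  cross = 0.5·11.5 − 5·34.5 = -166.7500; (r_i+r_j)·cross = 5.5·-166.7500 = -917.1250
edge 1: (5,11.5)→(11,0)  cross = 5·0 − 11·11.5 = -126.5000; (r_i+r_j)·cross = 16·-126.5000 = -2024.0000
edge 2: (11,0)→(16.5,3.5)  cross = 11·3.5 − 16.5·0 = 38.5000; (r_i+r_j)·cross = 27.5·38.5000 = 1058.7500
edge 3: (16.5,3.5)→(10.5,29.5)  cross = 16.5·29.5 − 10.5·3.5 = 450.0000; (r_i+r_j)·cross = 27·450.0000 = 12150.0000
edge 4: (10.5,29.5)→(9,32.5)  cross = 10.5·32.5 − 9·29.5 = 75.7500; (r_i+r_j)·cross = 19.5·75.7500 = 1477.1250
edge 5: (9,32.5)→(0.5,34.5)  cross = 9·34.5 − 0.5·32.5 = 294.2500; (r_i+r_j)·cross = 9.5·294.2500 = 2795.3750
Σcross = 565.2500 → A = |Σcross|/2 = 282.6250 mm²
Σ(r_i+r_j)·cross = 14540.1250 → first moment M = |Σ|/6 = 2423.3542
R_c = M/A = 2423.3542/282.6250 = 8.5745 mm
θ = 199° = 3.473205 rad
V = θ·R_c·A = 3.473205·8.5745·282.6250 = 8416.806 mm³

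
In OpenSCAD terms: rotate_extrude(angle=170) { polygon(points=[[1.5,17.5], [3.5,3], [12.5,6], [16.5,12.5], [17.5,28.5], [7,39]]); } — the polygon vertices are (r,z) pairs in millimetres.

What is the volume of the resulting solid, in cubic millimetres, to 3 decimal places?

Volume = 10899.494 mm³

Profile (r,z), 6 vertices: (1.5,17.5) (3.5,3) (12.5,6) (16.5,12.5) (17.5,28.5) (7,39)
edge 0: (1.5,17.5)→(3.5,3)  cross = 1.5·3 − 3.5·17.5 = -56.7500; (r_i+r_j)·cross = 5·-56.7500 = -283.7500
edge 1: (3.5,3)→(12.5,6)  cross = 3.5·6 − 12.5·3 = -16.5000; (r_i+r_j)·cross = 16·-16.5000 = -264.0000
edge 2: (12.5,6)→(16.5,12.5)  cross = 12.5·12.5 − 16.5·6 = 57.2500; (r_i+r_j)·cross = 29·57.2500 = 1660.2500
edge 3: (16.5,12.5)→(17.5,28.5)  cross = 16.5·28.5 − 17.5·12.5 = 251.5000; (r_i+r_j)·cross = 34·251.5000 = 8551.0000
edge 4: (17.5,28.5)→(7,39)  cross = 17.5·39 − 7·28.5 = 483.0000; (r_i+r_j)·cross = 24.5·483.0000 = 11833.5000
edge 5: (7,39)→(1.5,17.5)  cross = 7·17.5 − 1.5·39 = 64.0000; (r_i+r_j)·cross = 8.5·64.0000 = 544.0000
Σcross = 782.5000 → A = |Σcross|/2 = 391.2500 mm²
Σ(r_i+r_j)·cross = 22041.0000 → first moment M = |Σ|/6 = 3673.5000
R_c = M/A = 3673.5000/391.2500 = 9.3891 mm
θ = 170° = 2.967060 rad
V = θ·R_c·A = 2.967060·9.3891·391.2500 = 10899.494 mm³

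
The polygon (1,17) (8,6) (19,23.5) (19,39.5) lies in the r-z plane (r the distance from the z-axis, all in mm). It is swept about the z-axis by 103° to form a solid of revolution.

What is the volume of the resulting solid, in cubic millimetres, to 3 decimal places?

Profile (r,z), 4 vertices: (1,17) (8,6) (19,23.5) (19,39.5)
edge 0: (1,17)→(8,6)  cross = 1·6 − 8·17 = -130.0000; (r_i+r_j)·cross = 9·-130.0000 = -1170.0000
edge 1: (8,6)→(19,23.5)  cross = 8·23.5 − 19·6 = 74.0000; (r_i+r_j)·cross = 27·74.0000 = 1998.0000
edge 2: (19,23.5)→(19,39.5)  cross = 19·39.5 − 19·23.5 = 304.0000; (r_i+r_j)·cross = 38·304.0000 = 11552.0000
edge 3: (19,39.5)→(1,17)  cross = 19·17 − 1·39.5 = 283.5000; (r_i+r_j)·cross = 20·283.5000 = 5670.0000
Σcross = 531.5000 → A = |Σcross|/2 = 265.7500 mm²
Σ(r_i+r_j)·cross = 18050.0000 → first moment M = |Σ|/6 = 3008.3333
R_c = M/A = 3008.3333/265.7500 = 11.3202 mm
θ = 103° = 1.797689 rad
V = θ·R_c·A = 1.797689·11.3202·265.7500 = 5408.048 mm³

Volume = 5408.048 mm³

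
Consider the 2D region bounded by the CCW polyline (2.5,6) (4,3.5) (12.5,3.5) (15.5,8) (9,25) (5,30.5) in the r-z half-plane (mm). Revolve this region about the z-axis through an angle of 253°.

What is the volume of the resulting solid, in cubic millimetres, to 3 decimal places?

Profile (r,z), 6 vertices: (2.5,6) (4,3.5) (12.5,3.5) (15.5,8) (9,25) (5,30.5)
edge 0: (2.5,6)→(4,3.5)  cross = 2.5·3.5 − 4·6 = -15.2500; (r_i+r_j)·cross = 6.5·-15.2500 = -99.1250
edge 1: (4,3.5)→(12.5,3.5)  cross = 4·3.5 − 12.5·3.5 = -29.7500; (r_i+r_j)·cross = 16.5·-29.7500 = -490.8750
edge 2: (12.5,3.5)→(15.5,8)  cross = 12.5·8 − 15.5·3.5 = 45.7500; (r_i+r_j)·cross = 28·45.7500 = 1281.0000
edge 3: (15.5,8)→(9,25)  cross = 15.5·25 − 9·8 = 315.5000; (r_i+r_j)·cross = 24.5·315.5000 = 7729.7500
edge 4: (9,25)→(5,30.5)  cross = 9·30.5 − 5·25 = 149.5000; (r_i+r_j)·cross = 14·149.5000 = 2093.0000
edge 5: (5,30.5)→(2.5,6)  cross = 5·6 − 2.5·30.5 = -46.2500; (r_i+r_j)·cross = 7.5·-46.2500 = -346.8750
Σcross = 419.5000 → A = |Σcross|/2 = 209.7500 mm²
Σ(r_i+r_j)·cross = 10166.8750 → first moment M = |Σ|/6 = 1694.4792
R_c = M/A = 1694.4792/209.7500 = 8.0786 mm
θ = 253° = 4.415683 rad
V = θ·R_c·A = 4.415683·8.0786·209.7500 = 7482.283 mm³

Volume = 7482.283 mm³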